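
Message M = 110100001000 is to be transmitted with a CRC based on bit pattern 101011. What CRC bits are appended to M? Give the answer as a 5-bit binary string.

Append 5 zeros: 11010000100000000. Divide by 101011 (XOR where the leading bit is 1):
  pos 0: 110100 XOR 101011 = 011111
  pos 1: 111110 XOR 101011 = 010101
  pos 2: 101010 XOR 101011 = 000001
  pos 7: 110000 XOR 101011 = 011011
  pos 8: 110110 XOR 101011 = 011101
  pos 9: 111010 XOR 101011 = 010001
  pos 10: 100010 XOR 101011 = 001001
Remainder (last 5 bits) = 10010. This is the CRC / FCS.

10010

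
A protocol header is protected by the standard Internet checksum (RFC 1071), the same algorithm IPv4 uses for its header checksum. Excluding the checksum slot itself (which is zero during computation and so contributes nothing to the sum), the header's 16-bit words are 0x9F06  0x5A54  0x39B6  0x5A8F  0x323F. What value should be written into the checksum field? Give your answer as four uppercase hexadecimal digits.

One's-complement addition (fold any carry out of bit 15 back into bit 0):
  0x9F06 + 0x5A54 = 0x0F95A
  0xF95A + 0x39B6 = 0x13310 → wrap carry → 0x3311
  0x3311 + 0x5A8F = 0x08DA0
  0x8DA0 + 0x323F = 0x0BFDF
One's-complement sum = 0xBFDF.
Checksum = ~0xBFDF & 0xFFFF = 0x4020.

4020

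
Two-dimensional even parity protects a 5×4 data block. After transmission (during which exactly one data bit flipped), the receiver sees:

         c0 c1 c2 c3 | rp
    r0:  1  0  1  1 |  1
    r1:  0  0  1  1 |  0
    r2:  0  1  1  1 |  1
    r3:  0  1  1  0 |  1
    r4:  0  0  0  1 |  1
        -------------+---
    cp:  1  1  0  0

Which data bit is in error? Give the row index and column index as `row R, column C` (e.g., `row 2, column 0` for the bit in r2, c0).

row 3, column 1

Recompute each row's even parity and compare to rp:
  r0: data parity 1, sent rp 1 → ok
  r1: data parity 0, sent rp 0 → ok
  r2: data parity 1, sent rp 1 → ok
  r3: data parity 0, sent rp 1 → mismatch
  r4: data parity 1, sent rp 1 → ok
Recompute each column's even parity and compare to cp:
  c0: data parity 1, sent cp 1 → ok
  c1: data parity 0, sent cp 1 → mismatch
  c2: data parity 0, sent cp 0 → ok
  c3: data parity 0, sent cp 0 → ok
Exactly one row (r3) and one column (c1) fail → the flipped bit is at their intersection.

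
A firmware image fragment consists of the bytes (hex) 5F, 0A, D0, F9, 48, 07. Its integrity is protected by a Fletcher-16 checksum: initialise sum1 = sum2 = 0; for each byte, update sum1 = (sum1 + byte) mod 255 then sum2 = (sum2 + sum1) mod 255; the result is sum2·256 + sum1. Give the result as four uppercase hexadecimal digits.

Running sums (mod 255):
  after byte 0 (5F): sum1=95, sum2=95
  after byte 1 (0A): sum1=105, sum2=200
  after byte 2 (D0): sum1=58, sum2=3
  after byte 3 (F9): sum1=52, sum2=55
  after byte 4 (48): sum1=124, sum2=179
  after byte 5 (07): sum1=131, sum2=55
Checksum = sum2·256 + sum1 = 55·256 + 131 = 14211 = 0x3783.

3783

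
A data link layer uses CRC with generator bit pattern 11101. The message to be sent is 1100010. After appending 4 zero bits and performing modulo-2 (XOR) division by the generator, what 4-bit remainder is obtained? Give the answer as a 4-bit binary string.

1011

Append 4 zeros: 11000100000. Divide by 11101 (XOR where the leading bit is 1):
  pos 0: 11000 XOR 11101 = 00101
  pos 2: 10110 XOR 11101 = 01011
  pos 3: 10110 XOR 11101 = 01011
  pos 4: 10110 XOR 11101 = 01011
  pos 5: 10110 XOR 11101 = 01011
  pos 6: 10110 XOR 11101 = 01011
Remainder (last 4 bits) = 1011. This is the CRC / FCS.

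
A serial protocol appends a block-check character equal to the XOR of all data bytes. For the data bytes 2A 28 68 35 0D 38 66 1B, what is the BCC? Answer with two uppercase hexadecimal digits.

XOR the bytes together:
  start with 0x2A
  0x2A ⊕ 0x28 = 0x02
  0x02 ⊕ 0x68 = 0x6A
  0x6A ⊕ 0x35 = 0x5F
  0x5F ⊕ 0x0D = 0x52
  0x52 ⊕ 0x38 = 0x6A
  0x6A ⊕ 0x66 = 0x0C
  0x0C ⊕ 0x1B = 0x17

17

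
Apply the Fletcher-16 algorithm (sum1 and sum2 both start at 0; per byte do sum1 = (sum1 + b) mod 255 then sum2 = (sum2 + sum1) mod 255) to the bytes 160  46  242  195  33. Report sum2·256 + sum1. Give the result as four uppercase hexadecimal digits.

5DA6

Running sums (mod 255):
  after byte 0 (160): sum1=160, sum2=160
  after byte 1 (46): sum1=206, sum2=111
  after byte 2 (242): sum1=193, sum2=49
  after byte 3 (195): sum1=133, sum2=182
  after byte 4 (33): sum1=166, sum2=93
Checksum = sum2·256 + sum1 = 93·256 + 166 = 23974 = 0x5DA6.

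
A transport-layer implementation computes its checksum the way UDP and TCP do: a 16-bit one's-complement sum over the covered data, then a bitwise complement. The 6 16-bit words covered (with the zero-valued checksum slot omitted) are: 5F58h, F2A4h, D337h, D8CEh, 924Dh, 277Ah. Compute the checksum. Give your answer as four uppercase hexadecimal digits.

One's-complement addition (fold any carry out of bit 15 back into bit 0):
  0x5F58 + 0xF2A4 = 0x151FC → wrap carry → 0x51FD
  0x51FD + 0xD337 = 0x12534 → wrap carry → 0x2535
  0x2535 + 0xD8CE = 0x0FE03
  0xFE03 + 0x924D = 0x19050 → wrap carry → 0x9051
  0x9051 + 0x277A = 0x0B7CB
One's-complement sum = 0xB7CB.
Checksum = ~0xB7CB & 0xFFFF = 0x4834.

4834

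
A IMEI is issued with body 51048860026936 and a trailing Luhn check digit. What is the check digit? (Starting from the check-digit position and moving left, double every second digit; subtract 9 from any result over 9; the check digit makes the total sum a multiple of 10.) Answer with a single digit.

Partial digits right→left: 6 3 9 6 2 0 0 6 8 8 4 0 1 5
Double every second digit counting from the check-digit position (so the 1st, 3rd, 5th, ... of the partial from the right).
  doubled (with −9 where >9): 3 9 4 0 7 8 2 → sum 33
  kept as-is: 3 6 0 6 8 0 5 → sum 28
Total = 33 + 28 = 61.
Check digit = (10 − (61 mod 10)) mod 10 = 9.

9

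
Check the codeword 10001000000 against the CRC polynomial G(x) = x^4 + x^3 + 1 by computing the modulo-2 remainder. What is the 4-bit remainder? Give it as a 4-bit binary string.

0101

Modulo-2 division of 10001000000 by 11001:
  pos 0: 10001 XOR 11001 = 01000
  pos 1: 10000 XOR 11001 = 01001
  pos 2: 10010 XOR 11001 = 01011
  pos 3: 10110 XOR 11001 = 01111
  pos 4: 11110 XOR 11001 = 00111
  pos 6: 11100 XOR 11001 = 00101
Remainder = 0101 (nonzero — an error is detected).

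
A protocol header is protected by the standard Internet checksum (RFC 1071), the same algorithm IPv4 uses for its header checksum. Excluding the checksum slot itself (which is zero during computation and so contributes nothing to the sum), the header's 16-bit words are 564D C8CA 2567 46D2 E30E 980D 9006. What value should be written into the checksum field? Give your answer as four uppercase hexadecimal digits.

698B

One's-complement addition (fold any carry out of bit 15 back into bit 0):
  0x564D + 0xC8CA = 0x11F17 → wrap carry → 0x1F18
  0x1F18 + 0x2567 = 0x0447F
  0x447F + 0x46D2 = 0x08B51
  0x8B51 + 0xE30E = 0x16E5F → wrap carry → 0x6E60
  0x6E60 + 0x980D = 0x1066D → wrap carry → 0x066E
  0x066E + 0x9006 = 0x09674
One's-complement sum = 0x9674.
Checksum = ~0x9674 & 0xFFFF = 0x698B.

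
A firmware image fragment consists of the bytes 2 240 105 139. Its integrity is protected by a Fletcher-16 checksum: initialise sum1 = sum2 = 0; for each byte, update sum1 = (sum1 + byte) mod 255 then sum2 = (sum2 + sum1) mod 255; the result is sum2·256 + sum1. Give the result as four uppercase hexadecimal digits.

Running sums (mod 255):
  after byte 0 (2): sum1=2, sum2=2
  after byte 1 (240): sum1=242, sum2=244
  after byte 2 (105): sum1=92, sum2=81
  after byte 3 (139): sum1=231, sum2=57
Checksum = sum2·256 + sum1 = 57·256 + 231 = 14823 = 0x39E7.

39E7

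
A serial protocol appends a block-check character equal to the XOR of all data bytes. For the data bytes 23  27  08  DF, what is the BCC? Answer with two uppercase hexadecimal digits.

D3

XOR the bytes together:
  start with 0x23
  0x23 ⊕ 0x27 = 0x04
  0x04 ⊕ 0x08 = 0x0C
  0x0C ⊕ 0xDF = 0xD3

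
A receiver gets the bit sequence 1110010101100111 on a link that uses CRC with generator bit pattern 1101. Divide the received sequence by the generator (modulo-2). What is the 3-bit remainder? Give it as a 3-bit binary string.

000

Modulo-2 division of 1110010101100111 by 1101:
  pos 0: 1110 XOR 1101 = 0011
  pos 2: 1101 XOR 1101 = 0000
  pos 7: 1011 XOR 1101 = 0110
  pos 8: 1100 XOR 1101 = 0001
  pos 11: 1011 XOR 1101 = 0110
  pos 12: 1101 XOR 1101 = 0000
Remainder = 000 (zero — the frame passes the CRC check).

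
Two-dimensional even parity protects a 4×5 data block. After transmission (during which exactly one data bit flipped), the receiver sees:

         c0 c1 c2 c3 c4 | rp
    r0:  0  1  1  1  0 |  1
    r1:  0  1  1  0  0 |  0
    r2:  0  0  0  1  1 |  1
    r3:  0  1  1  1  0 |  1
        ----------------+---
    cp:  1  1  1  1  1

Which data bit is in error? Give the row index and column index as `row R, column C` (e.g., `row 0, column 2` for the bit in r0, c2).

row 2, column 0

Recompute each row's even parity and compare to rp:
  r0: data parity 1, sent rp 1 → ok
  r1: data parity 0, sent rp 0 → ok
  r2: data parity 0, sent rp 1 → mismatch
  r3: data parity 1, sent rp 1 → ok
Recompute each column's even parity and compare to cp:
  c0: data parity 0, sent cp 1 → mismatch
  c1: data parity 1, sent cp 1 → ok
  c2: data parity 1, sent cp 1 → ok
  c3: data parity 1, sent cp 1 → ok
  c4: data parity 1, sent cp 1 → ok
Exactly one row (r2) and one column (c0) fail → the flipped bit is at their intersection.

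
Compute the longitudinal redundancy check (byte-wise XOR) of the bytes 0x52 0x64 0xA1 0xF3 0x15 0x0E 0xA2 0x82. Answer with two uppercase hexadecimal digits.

5F

XOR the bytes together:
  start with 0x52
  0x52 ⊕ 0x64 = 0x36
  0x36 ⊕ 0xA1 = 0x97
  0x97 ⊕ 0xF3 = 0x64
  0x64 ⊕ 0x15 = 0x71
  0x71 ⊕ 0x0E = 0x7F
  0x7F ⊕ 0xA2 = 0xDD
  0xDD ⊕ 0x82 = 0x5F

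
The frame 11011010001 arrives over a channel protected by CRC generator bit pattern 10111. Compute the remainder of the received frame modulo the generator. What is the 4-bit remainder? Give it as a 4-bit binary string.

0000

Modulo-2 division of 11011010001 by 10111:
  pos 0: 11011 XOR 10111 = 01100
  pos 1: 11000 XOR 10111 = 01111
  pos 2: 11111 XOR 10111 = 01000
  pos 3: 10000 XOR 10111 = 00111
  pos 5: 11100 XOR 10111 = 01011
  pos 6: 10111 XOR 10111 = 00000
Remainder = 0000 (zero — the frame passes the CRC check).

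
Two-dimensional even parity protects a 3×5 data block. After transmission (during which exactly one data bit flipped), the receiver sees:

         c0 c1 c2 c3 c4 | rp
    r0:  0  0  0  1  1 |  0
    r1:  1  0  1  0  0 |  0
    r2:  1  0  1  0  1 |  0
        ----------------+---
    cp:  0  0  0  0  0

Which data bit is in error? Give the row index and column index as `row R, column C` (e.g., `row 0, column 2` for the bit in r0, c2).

Recompute each row's even parity and compare to rp:
  r0: data parity 0, sent rp 0 → ok
  r1: data parity 0, sent rp 0 → ok
  r2: data parity 1, sent rp 0 → mismatch
Recompute each column's even parity and compare to cp:
  c0: data parity 0, sent cp 0 → ok
  c1: data parity 0, sent cp 0 → ok
  c2: data parity 0, sent cp 0 → ok
  c3: data parity 1, sent cp 0 → mismatch
  c4: data parity 0, sent cp 0 → ok
Exactly one row (r2) and one column (c3) fail → the flipped bit is at their intersection.

row 2, column 3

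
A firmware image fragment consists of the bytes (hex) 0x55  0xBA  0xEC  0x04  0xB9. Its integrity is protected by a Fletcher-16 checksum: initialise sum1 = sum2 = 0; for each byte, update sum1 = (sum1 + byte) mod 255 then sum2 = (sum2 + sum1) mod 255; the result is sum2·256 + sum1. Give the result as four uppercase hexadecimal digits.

1EBA

Running sums (mod 255):
  after byte 0 (0x55): sum1=85, sum2=85
  after byte 1 (0xBA): sum1=16, sum2=101
  after byte 2 (0xEC): sum1=252, sum2=98
  after byte 3 (0x04): sum1=1, sum2=99
  after byte 4 (0xB9): sum1=186, sum2=30
Checksum = sum2·256 + sum1 = 30·256 + 186 = 7866 = 0x1EBA.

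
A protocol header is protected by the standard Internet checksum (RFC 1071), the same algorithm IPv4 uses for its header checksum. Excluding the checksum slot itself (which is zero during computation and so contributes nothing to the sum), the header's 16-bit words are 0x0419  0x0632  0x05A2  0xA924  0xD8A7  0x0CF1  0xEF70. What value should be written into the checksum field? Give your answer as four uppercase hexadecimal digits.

One's-complement addition (fold any carry out of bit 15 back into bit 0):
  0x0419 + 0x0632 = 0x00A4B
  0x0A4B + 0x05A2 = 0x00FED
  0x0FED + 0xA924 = 0x0B911
  0xB911 + 0xD8A7 = 0x191B8 → wrap carry → 0x91B9
  0x91B9 + 0x0CF1 = 0x09EAA
  0x9EAA + 0xEF70 = 0x18E1A → wrap carry → 0x8E1B
One's-complement sum = 0x8E1B.
Checksum = ~0x8E1B & 0xFFFF = 0x71E4.

71E4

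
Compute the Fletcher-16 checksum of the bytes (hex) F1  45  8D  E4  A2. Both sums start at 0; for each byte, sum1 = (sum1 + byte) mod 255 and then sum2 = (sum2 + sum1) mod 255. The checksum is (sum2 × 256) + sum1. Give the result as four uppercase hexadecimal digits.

Running sums (mod 255):
  after byte 0 (F1): sum1=241, sum2=241
  after byte 1 (45): sum1=55, sum2=41
  after byte 2 (8D): sum1=196, sum2=237
  after byte 3 (E4): sum1=169, sum2=151
  after byte 4 (A2): sum1=76, sum2=227
Checksum = sum2·256 + sum1 = 227·256 + 76 = 58188 = 0xE34C.

E34C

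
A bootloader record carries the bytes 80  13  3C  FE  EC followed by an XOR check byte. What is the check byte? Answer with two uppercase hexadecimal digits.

BD

XOR the bytes together:
  start with 0x80
  0x80 ⊕ 0x13 = 0x93
  0x93 ⊕ 0x3C = 0xAF
  0xAF ⊕ 0xFE = 0x51
  0x51 ⊕ 0xEC = 0xBD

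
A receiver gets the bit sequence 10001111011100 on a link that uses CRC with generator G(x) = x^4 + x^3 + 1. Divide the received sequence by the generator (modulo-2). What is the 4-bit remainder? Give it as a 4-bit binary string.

0000

Modulo-2 division of 10001111011100 by 11001:
  pos 0: 10001 XOR 11001 = 01000
  pos 1: 10001 XOR 11001 = 01000
  pos 2: 10001 XOR 11001 = 01000
  pos 3: 10001 XOR 11001 = 01000
  pos 4: 10000 XOR 11001 = 01001
  pos 5: 10011 XOR 11001 = 01010
  pos 6: 10101 XOR 11001 = 01100
  pos 7: 11001 XOR 11001 = 00000
Remainder = 0000 (zero — the frame passes the CRC check).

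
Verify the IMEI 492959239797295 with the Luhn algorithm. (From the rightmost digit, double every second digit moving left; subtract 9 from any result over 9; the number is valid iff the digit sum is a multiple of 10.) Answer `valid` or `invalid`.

From the right, keep odd positions and double even positions (subtract 9 from any doubled value over 9):
  doubled (positions 2,4,...): 9 5 5 6 9 9 9 → sum 52
  kept (positions 1,3,...): 5 2 9 9 2 5 2 4 → sum 38
Total = 90.
90 mod 10 = 0, so the number is valid.

valid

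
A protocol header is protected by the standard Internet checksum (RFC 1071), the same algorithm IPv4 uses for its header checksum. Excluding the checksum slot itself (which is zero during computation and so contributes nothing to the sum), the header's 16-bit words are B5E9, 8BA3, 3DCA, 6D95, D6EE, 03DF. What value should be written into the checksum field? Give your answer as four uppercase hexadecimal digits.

One's-complement addition (fold any carry out of bit 15 back into bit 0):
  0xB5E9 + 0x8BA3 = 0x1418C → wrap carry → 0x418D
  0x418D + 0x3DCA = 0x07F57
  0x7F57 + 0x6D95 = 0x0ECEC
  0xECEC + 0xD6EE = 0x1C3DA → wrap carry → 0xC3DB
  0xC3DB + 0x03DF = 0x0C7BA
One's-complement sum = 0xC7BA.
Checksum = ~0xC7BA & 0xFFFF = 0x3845.

3845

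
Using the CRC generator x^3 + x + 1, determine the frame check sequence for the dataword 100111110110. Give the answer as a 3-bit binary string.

010

Append 3 zeros: 100111110110000. Divide by 1011 (XOR where the leading bit is 1):
  pos 0: 1001 XOR 1011 = 0010
  pos 2: 1011 XOR 1011 = 0000
  pos 6: 1101 XOR 1011 = 0110
  pos 7: 1101 XOR 1011 = 0110
  pos 8: 1100 XOR 1011 = 0111
  pos 9: 1110 XOR 1011 = 0101
  pos 10: 1010 XOR 1011 = 0001
Remainder (last 3 bits) = 010. This is the CRC / FCS.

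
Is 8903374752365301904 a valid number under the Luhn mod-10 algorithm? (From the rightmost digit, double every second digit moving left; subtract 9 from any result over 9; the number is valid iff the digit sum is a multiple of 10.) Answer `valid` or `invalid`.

invalid

From the right, keep odd positions and double even positions (subtract 9 from any doubled value over 9):
  doubled (positions 2,4,...): 0 2 6 3 4 5 5 6 9 → sum 40
  kept (positions 1,3,...): 4 9 0 5 3 5 4 3 0 8 → sum 41
Total = 81.
81 mod 10 = 1, so the number is invalid.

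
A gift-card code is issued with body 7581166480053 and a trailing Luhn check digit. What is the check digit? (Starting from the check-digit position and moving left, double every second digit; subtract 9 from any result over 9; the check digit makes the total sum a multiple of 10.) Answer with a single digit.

Partial digits right→left: 3 5 0 0 8 4 6 6 1 1 8 5 7
Double every second digit counting from the check-digit position (so the 1st, 3rd, 5th, ... of the partial from the right).
  doubled (with −9 where >9): 6 0 7 3 2 7 5 → sum 30
  kept as-is: 5 0 4 6 1 5 → sum 21
Total = 30 + 21 = 51.
Check digit = (10 − (51 mod 10)) mod 10 = 9.

9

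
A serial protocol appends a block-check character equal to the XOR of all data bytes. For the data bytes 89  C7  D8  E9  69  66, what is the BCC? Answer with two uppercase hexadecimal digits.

70

XOR the bytes together:
  start with 0x89
  0x89 ⊕ 0xC7 = 0x4E
  0x4E ⊕ 0xD8 = 0x96
  0x96 ⊕ 0xE9 = 0x7F
  0x7F ⊕ 0x69 = 0x16
  0x16 ⊕ 0x66 = 0x70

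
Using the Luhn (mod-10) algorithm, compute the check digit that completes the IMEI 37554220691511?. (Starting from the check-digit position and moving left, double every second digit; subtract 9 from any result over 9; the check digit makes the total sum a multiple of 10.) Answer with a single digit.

6

Partial digits right→left: 1 1 5 1 9 6 0 2 2 4 5 5 7 3
Double every second digit counting from the check-digit position (so the 1st, 3rd, 5th, ... of the partial from the right).
  doubled (with −9 where >9): 2 1 9 0 4 1 5 → sum 22
  kept as-is: 1 1 6 2 4 5 3 → sum 22
Total = 22 + 22 = 44.
Check digit = (10 − (44 mod 10)) mod 10 = 6.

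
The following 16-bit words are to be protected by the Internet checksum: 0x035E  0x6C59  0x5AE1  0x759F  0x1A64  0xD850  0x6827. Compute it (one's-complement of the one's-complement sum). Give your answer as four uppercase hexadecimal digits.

One's-complement addition (fold any carry out of bit 15 back into bit 0):
  0x035E + 0x6C59 = 0x06FB7
  0x6FB7 + 0x5AE1 = 0x0CA98
  0xCA98 + 0x759F = 0x14037 → wrap carry → 0x4038
  0x4038 + 0x1A64 = 0x05A9C
  0x5A9C + 0xD850 = 0x132EC → wrap carry → 0x32ED
  0x32ED + 0x6827 = 0x09B14
One's-complement sum = 0x9B14.
Checksum = ~0x9B14 & 0xFFFF = 0x64EB.

64EB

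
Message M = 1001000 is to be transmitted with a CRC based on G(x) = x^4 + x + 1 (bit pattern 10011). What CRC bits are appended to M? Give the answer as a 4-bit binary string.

Append 4 zeros: 10010000000. Divide by 10011 (XOR where the leading bit is 1):
  pos 0: 10010 XOR 10011 = 00001
  pos 4: 10000 XOR 10011 = 00011
Remainder (last 4 bits) = 1100. This is the CRC / FCS.

1100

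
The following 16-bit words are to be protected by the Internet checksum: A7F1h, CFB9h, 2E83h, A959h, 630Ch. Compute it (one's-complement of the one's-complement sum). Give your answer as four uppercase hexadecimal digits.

4D6B

One's-complement addition (fold any carry out of bit 15 back into bit 0):
  0xA7F1 + 0xCFB9 = 0x177AA → wrap carry → 0x77AB
  0x77AB + 0x2E83 = 0x0A62E
  0xA62E + 0xA959 = 0x14F87 → wrap carry → 0x4F88
  0x4F88 + 0x630C = 0x0B294
One's-complement sum = 0xB294.
Checksum = ~0xB294 & 0xFFFF = 0x4D6B.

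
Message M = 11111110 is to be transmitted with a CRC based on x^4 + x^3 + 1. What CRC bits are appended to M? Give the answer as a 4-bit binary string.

Append 4 zeros: 111111100000. Divide by 11001 (XOR where the leading bit is 1):
  pos 0: 11111 XOR 11001 = 00110
  pos 2: 11011 XOR 11001 = 00010
  pos 5: 10000 XOR 11001 = 01001
  pos 6: 10010 XOR 11001 = 01011
  pos 7: 10110 XOR 11001 = 01111
Remainder (last 4 bits) = 1111. This is the CRC / FCS.

1111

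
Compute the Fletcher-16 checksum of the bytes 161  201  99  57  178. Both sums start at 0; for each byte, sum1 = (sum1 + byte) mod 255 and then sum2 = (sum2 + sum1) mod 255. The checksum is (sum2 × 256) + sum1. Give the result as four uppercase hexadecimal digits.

9EBA

Running sums (mod 255):
  after byte 0 (161): sum1=161, sum2=161
  after byte 1 (201): sum1=107, sum2=13
  after byte 2 (99): sum1=206, sum2=219
  after byte 3 (57): sum1=8, sum2=227
  after byte 4 (178): sum1=186, sum2=158
Checksum = sum2·256 + sum1 = 158·256 + 186 = 40634 = 0x9EBA.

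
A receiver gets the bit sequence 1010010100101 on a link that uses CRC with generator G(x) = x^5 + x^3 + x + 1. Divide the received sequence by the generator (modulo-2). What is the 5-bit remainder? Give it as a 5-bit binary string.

Modulo-2 division of 1010010100101 by 101011:
  pos 0: 101001 XOR 101011 = 000010
  pos 4: 100100 XOR 101011 = 001111
  pos 6: 111110 XOR 101011 = 010101
  pos 7: 101011 XOR 101011 = 000000
Remainder = 00000 (zero — the frame passes the CRC check).

00000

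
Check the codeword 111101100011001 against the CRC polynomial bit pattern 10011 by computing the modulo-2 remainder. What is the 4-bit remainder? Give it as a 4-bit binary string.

0000

Modulo-2 division of 111101100011001 by 10011:
  pos 0: 11110 XOR 10011 = 01101
  pos 1: 11011 XOR 10011 = 01000
  pos 2: 10001 XOR 10011 = 00010
  pos 5: 10000 XOR 10011 = 00011
  pos 8: 11110 XOR 10011 = 01101
  pos 9: 11010 XOR 10011 = 01001
  pos 10: 10011 XOR 10011 = 00000
Remainder = 0000 (zero — the frame passes the CRC check).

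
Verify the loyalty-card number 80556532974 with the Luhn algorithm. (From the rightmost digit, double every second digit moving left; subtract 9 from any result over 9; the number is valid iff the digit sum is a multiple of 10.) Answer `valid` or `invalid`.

From the right, keep odd positions and double even positions (subtract 9 from any doubled value over 9):
  doubled (positions 2,4,...): 5 4 1 1 0 → sum 11
  kept (positions 1,3,...): 4 9 3 6 5 8 → sum 35
Total = 46.
46 mod 10 = 6, so the number is invalid.

invalid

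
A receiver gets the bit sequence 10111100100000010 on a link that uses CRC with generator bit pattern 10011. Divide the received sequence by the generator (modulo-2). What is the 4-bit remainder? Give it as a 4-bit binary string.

0000

Modulo-2 division of 10111100100000010 by 10011:
  pos 0: 10111 XOR 10011 = 00100
  pos 2: 10010 XOR 10011 = 00001
  pos 6: 10100 XOR 10011 = 00111
  pos 8: 11100 XOR 10011 = 01111
  pos 9: 11110 XOR 10011 = 01101
  pos 10: 11010 XOR 10011 = 01001
  pos 11: 10011 XOR 10011 = 00000
Remainder = 0000 (zero — the frame passes the CRC check).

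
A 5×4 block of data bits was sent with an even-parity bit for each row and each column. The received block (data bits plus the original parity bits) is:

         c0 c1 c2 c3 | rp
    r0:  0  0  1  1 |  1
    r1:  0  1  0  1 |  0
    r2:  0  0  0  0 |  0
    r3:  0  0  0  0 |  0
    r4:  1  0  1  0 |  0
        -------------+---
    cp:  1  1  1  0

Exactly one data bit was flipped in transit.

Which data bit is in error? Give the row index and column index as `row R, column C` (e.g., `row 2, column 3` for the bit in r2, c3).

row 0, column 2

Recompute each row's even parity and compare to rp:
  r0: data parity 0, sent rp 1 → mismatch
  r1: data parity 0, sent rp 0 → ok
  r2: data parity 0, sent rp 0 → ok
  r3: data parity 0, sent rp 0 → ok
  r4: data parity 0, sent rp 0 → ok
Recompute each column's even parity and compare to cp:
  c0: data parity 1, sent cp 1 → ok
  c1: data parity 1, sent cp 1 → ok
  c2: data parity 0, sent cp 1 → mismatch
  c3: data parity 0, sent cp 0 → ok
Exactly one row (r0) and one column (c2) fail → the flipped bit is at their intersection.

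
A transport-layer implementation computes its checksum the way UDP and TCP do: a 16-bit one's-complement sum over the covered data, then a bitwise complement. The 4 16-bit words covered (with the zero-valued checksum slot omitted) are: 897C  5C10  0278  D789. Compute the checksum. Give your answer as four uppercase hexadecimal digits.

One's-complement addition (fold any carry out of bit 15 back into bit 0):
  0x897C + 0x5C10 = 0x0E58C
  0xE58C + 0x0278 = 0x0E804
  0xE804 + 0xD789 = 0x1BF8D → wrap carry → 0xBF8E
One's-complement sum = 0xBF8E.
Checksum = ~0xBF8E & 0xFFFF = 0x4071.

4071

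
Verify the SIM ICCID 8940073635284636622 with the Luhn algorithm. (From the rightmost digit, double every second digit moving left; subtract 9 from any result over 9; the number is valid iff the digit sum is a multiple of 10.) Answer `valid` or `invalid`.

valid

From the right, keep odd positions and double even positions (subtract 9 from any doubled value over 9):
  doubled (positions 2,4,...): 4 3 3 7 1 3 5 0 9 → sum 35
  kept (positions 1,3,...): 2 6 3 4 2 3 3 0 4 8 → sum 35
Total = 70.
70 mod 10 = 0, so the number is valid.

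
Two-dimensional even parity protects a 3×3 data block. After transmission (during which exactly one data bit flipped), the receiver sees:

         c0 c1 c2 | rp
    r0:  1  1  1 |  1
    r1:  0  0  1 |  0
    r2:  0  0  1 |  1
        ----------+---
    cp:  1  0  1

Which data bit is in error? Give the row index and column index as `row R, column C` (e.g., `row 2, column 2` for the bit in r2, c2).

row 1, column 1

Recompute each row's even parity and compare to rp:
  r0: data parity 1, sent rp 1 → ok
  r1: data parity 1, sent rp 0 → mismatch
  r2: data parity 1, sent rp 1 → ok
Recompute each column's even parity and compare to cp:
  c0: data parity 1, sent cp 1 → ok
  c1: data parity 1, sent cp 0 → mismatch
  c2: data parity 1, sent cp 1 → ok
Exactly one row (r1) and one column (c1) fail → the flipped bit is at their intersection.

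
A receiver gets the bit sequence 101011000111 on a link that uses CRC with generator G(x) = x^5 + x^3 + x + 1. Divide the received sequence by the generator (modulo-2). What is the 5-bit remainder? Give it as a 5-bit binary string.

Modulo-2 division of 101011000111 by 101011:
  pos 0: 101011 XOR 101011 = 000000
Remainder = 00111 (nonzero — an error is detected).

00111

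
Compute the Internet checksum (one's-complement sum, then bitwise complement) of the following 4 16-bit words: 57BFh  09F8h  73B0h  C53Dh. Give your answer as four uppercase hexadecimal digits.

655A

One's-complement addition (fold any carry out of bit 15 back into bit 0):
  0x57BF + 0x09F8 = 0x061B7
  0x61B7 + 0x73B0 = 0x0D567
  0xD567 + 0xC53D = 0x19AA4 → wrap carry → 0x9AA5
One's-complement sum = 0x9AA5.
Checksum = ~0x9AA5 & 0xFFFF = 0x655A.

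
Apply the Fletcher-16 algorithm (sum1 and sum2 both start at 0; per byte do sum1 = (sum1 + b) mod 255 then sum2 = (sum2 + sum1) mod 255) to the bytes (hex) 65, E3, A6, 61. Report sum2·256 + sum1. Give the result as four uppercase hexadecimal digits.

EF51

Running sums (mod 255):
  after byte 0 (65): sum1=101, sum2=101
  after byte 1 (E3): sum1=73, sum2=174
  after byte 2 (A6): sum1=239, sum2=158
  after byte 3 (61): sum1=81, sum2=239
Checksum = sum2·256 + sum1 = 239·256 + 81 = 61265 = 0xEF51.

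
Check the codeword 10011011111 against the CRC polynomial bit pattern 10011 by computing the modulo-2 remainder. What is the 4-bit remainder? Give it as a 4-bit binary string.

1100

Modulo-2 division of 10011011111 by 10011:
  pos 0: 10011 XOR 10011 = 00000
  pos 6: 11111 XOR 10011 = 01100
Remainder = 1100 (nonzero — an error is detected).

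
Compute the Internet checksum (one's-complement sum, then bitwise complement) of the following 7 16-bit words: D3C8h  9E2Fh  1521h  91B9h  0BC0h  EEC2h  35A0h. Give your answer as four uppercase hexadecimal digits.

One's-complement addition (fold any carry out of bit 15 back into bit 0):
  0xD3C8 + 0x9E2F = 0x171F7 → wrap carry → 0x71F8
  0x71F8 + 0x1521 = 0x08719
  0x8719 + 0x91B9 = 0x118D2 → wrap carry → 0x18D3
  0x18D3 + 0x0BC0 = 0x02493
  0x2493 + 0xEEC2 = 0x11355 → wrap carry → 0x1356
  0x1356 + 0x35A0 = 0x048F6
One's-complement sum = 0x48F6.
Checksum = ~0x48F6 & 0xFFFF = 0xB709.

B709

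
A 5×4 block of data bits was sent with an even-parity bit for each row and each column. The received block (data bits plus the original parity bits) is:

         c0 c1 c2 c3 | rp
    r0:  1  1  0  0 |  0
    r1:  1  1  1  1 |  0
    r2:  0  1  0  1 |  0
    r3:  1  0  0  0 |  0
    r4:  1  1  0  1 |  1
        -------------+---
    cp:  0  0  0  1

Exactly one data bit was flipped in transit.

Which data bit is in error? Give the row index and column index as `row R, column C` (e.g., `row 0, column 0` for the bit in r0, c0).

Recompute each row's even parity and compare to rp:
  r0: data parity 0, sent rp 0 → ok
  r1: data parity 0, sent rp 0 → ok
  r2: data parity 0, sent rp 0 → ok
  r3: data parity 1, sent rp 0 → mismatch
  r4: data parity 1, sent rp 1 → ok
Recompute each column's even parity and compare to cp:
  c0: data parity 0, sent cp 0 → ok
  c1: data parity 0, sent cp 0 → ok
  c2: data parity 1, sent cp 0 → mismatch
  c3: data parity 1, sent cp 1 → ok
Exactly one row (r3) and one column (c2) fail → the flipped bit is at their intersection.

row 3, column 2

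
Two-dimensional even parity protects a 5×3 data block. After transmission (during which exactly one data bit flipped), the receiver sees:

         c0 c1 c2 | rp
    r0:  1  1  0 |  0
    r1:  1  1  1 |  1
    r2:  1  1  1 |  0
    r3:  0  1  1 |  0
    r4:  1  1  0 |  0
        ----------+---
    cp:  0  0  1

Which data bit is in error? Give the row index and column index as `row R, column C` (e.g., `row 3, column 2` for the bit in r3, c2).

Recompute each row's even parity and compare to rp:
  r0: data parity 0, sent rp 0 → ok
  r1: data parity 1, sent rp 1 → ok
  r2: data parity 1, sent rp 0 → mismatch
  r3: data parity 0, sent rp 0 → ok
  r4: data parity 0, sent rp 0 → ok
Recompute each column's even parity and compare to cp:
  c0: data parity 0, sent cp 0 → ok
  c1: data parity 1, sent cp 0 → mismatch
  c2: data parity 1, sent cp 1 → ok
Exactly one row (r2) and one column (c1) fail → the flipped bit is at their intersection.

row 2, column 1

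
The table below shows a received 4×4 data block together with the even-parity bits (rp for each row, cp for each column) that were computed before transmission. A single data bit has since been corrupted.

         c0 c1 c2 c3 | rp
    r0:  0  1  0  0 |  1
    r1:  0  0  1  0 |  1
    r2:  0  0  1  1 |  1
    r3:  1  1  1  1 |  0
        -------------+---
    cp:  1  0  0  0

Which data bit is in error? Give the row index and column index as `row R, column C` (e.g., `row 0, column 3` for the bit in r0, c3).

Recompute each row's even parity and compare to rp:
  r0: data parity 1, sent rp 1 → ok
  r1: data parity 1, sent rp 1 → ok
  r2: data parity 0, sent rp 1 → mismatch
  r3: data parity 0, sent rp 0 → ok
Recompute each column's even parity and compare to cp:
  c0: data parity 1, sent cp 1 → ok
  c1: data parity 0, sent cp 0 → ok
  c2: data parity 1, sent cp 0 → mismatch
  c3: data parity 0, sent cp 0 → ok
Exactly one row (r2) and one column (c2) fail → the flipped bit is at their intersection.

row 2, column 2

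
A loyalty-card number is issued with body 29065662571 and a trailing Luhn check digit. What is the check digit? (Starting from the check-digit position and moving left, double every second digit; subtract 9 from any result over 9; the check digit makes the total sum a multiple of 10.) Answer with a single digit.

9

Partial digits right→left: 1 7 5 2 6 6 5 6 0 9 2
Double every second digit counting from the check-digit position (so the 1st, 3rd, 5th, ... of the partial from the right).
  doubled (with −9 where >9): 2 1 3 1 0 4 → sum 11
  kept as-is: 7 2 6 6 9 → sum 30
Total = 11 + 30 = 41.
Check digit = (10 − (41 mod 10)) mod 10 = 9.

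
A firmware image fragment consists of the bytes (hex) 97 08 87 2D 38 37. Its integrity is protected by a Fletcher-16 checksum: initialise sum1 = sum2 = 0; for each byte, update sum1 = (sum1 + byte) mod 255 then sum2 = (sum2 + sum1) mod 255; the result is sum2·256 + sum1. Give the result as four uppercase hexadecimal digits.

Running sums (mod 255):
  after byte 0 (97): sum1=151, sum2=151
  after byte 1 (08): sum1=159, sum2=55
  after byte 2 (87): sum1=39, sum2=94
  after byte 3 (2D): sum1=84, sum2=178
  after byte 4 (38): sum1=140, sum2=63
  after byte 5 (37): sum1=195, sum2=3
Checksum = sum2·256 + sum1 = 3·256 + 195 = 963 = 0x03C3.

03C3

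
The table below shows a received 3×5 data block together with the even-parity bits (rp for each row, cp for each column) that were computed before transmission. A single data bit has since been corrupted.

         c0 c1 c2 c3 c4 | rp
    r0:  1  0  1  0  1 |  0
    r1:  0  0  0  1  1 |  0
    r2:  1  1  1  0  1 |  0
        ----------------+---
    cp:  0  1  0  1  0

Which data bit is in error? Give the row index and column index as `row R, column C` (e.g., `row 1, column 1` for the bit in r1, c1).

row 0, column 4

Recompute each row's even parity and compare to rp:
  r0: data parity 1, sent rp 0 → mismatch
  r1: data parity 0, sent rp 0 → ok
  r2: data parity 0, sent rp 0 → ok
Recompute each column's even parity and compare to cp:
  c0: data parity 0, sent cp 0 → ok
  c1: data parity 1, sent cp 1 → ok
  c2: data parity 0, sent cp 0 → ok
  c3: data parity 1, sent cp 1 → ok
  c4: data parity 1, sent cp 0 → mismatch
Exactly one row (r0) and one column (c4) fail → the flipped bit is at their intersection.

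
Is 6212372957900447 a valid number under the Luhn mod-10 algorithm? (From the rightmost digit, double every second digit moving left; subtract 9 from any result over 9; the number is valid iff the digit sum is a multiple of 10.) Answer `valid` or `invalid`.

invalid

From the right, keep odd positions and double even positions (subtract 9 from any doubled value over 9):
  doubled (positions 2,4,...): 8 0 9 1 4 6 2 3 → sum 33
  kept (positions 1,3,...): 7 4 0 7 9 7 2 2 → sum 38
Total = 71.
71 mod 10 = 1, so the number is invalid.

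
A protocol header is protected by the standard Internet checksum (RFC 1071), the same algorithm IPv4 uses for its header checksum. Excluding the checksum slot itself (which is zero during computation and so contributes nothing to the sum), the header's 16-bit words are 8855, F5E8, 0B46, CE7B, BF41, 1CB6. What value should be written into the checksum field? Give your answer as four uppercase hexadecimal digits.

One's-complement addition (fold any carry out of bit 15 back into bit 0):
  0x8855 + 0xF5E8 = 0x17E3D → wrap carry → 0x7E3E
  0x7E3E + 0x0B46 = 0x08984
  0x8984 + 0xCE7B = 0x157FF → wrap carry → 0x5800
  0x5800 + 0xBF41 = 0x11741 → wrap carry → 0x1742
  0x1742 + 0x1CB6 = 0x033F8
One's-complement sum = 0x33F8.
Checksum = ~0x33F8 & 0xFFFF = 0xCC07.

CC07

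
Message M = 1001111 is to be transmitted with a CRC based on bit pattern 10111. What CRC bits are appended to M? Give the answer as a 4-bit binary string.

1011

Append 4 zeros: 10011110000. Divide by 10111 (XOR where the leading bit is 1):
  pos 0: 10011 XOR 10111 = 00100
  pos 2: 10011 XOR 10111 = 00100
  pos 4: 10000 XOR 10111 = 00111
  pos 6: 11100 XOR 10111 = 01011
Remainder (last 4 bits) = 1011. This is the CRC / FCS.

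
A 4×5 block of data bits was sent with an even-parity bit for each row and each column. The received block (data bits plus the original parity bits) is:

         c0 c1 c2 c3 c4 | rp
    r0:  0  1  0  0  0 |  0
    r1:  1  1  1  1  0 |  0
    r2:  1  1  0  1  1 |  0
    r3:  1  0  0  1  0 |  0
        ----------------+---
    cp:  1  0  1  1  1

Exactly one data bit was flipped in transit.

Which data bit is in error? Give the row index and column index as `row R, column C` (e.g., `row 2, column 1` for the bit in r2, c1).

row 0, column 1

Recompute each row's even parity and compare to rp:
  r0: data parity 1, sent rp 0 → mismatch
  r1: data parity 0, sent rp 0 → ok
  r2: data parity 0, sent rp 0 → ok
  r3: data parity 0, sent rp 0 → ok
Recompute each column's even parity and compare to cp:
  c0: data parity 1, sent cp 1 → ok
  c1: data parity 1, sent cp 0 → mismatch
  c2: data parity 1, sent cp 1 → ok
  c3: data parity 1, sent cp 1 → ok
  c4: data parity 1, sent cp 1 → ok
Exactly one row (r0) and one column (c1) fail → the flipped bit is at their intersection.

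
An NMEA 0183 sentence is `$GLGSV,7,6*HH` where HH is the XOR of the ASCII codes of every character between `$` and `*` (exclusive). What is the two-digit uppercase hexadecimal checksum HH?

XOR the ASCII codes of the payload characters:
  'G' = 0x47 → acc = 0x47
  'L' = 0x4C → acc = 0x0B
  'G' = 0x47 → acc = 0x4C
  'S' = 0x53 → acc = 0x1F
  'V' = 0x56 → acc = 0x49
  ',' = 0x2C → acc = 0x65
  '7' = 0x37 → acc = 0x52
  ',' = 0x2C → acc = 0x7E
  '6' = 0x36 → acc = 0x48
Checksum = 0x48.

48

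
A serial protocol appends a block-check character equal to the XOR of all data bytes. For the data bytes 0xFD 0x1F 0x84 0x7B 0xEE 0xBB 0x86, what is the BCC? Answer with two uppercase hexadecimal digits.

XOR the bytes together:
  start with 0xFD
  0xFD ⊕ 0x1F = 0xE2
  0xE2 ⊕ 0x84 = 0x66
  0x66 ⊕ 0x7B = 0x1D
  0x1D ⊕ 0xEE = 0xF3
  0xF3 ⊕ 0xBB = 0x48
  0x48 ⊕ 0x86 = 0xCE

CE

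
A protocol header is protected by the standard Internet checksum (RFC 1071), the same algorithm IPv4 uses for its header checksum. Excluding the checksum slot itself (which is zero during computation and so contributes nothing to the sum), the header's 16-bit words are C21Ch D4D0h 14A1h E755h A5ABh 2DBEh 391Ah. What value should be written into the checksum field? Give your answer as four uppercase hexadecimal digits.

One's-complement addition (fold any carry out of bit 15 back into bit 0):
  0xC21C + 0xD4D0 = 0x196EC → wrap carry → 0x96ED
  0x96ED + 0x14A1 = 0x0AB8E
  0xAB8E + 0xE755 = 0x192E3 → wrap carry → 0x92E4
  0x92E4 + 0xA5AB = 0x1388F → wrap carry → 0x3890
  0x3890 + 0x2DBE = 0x0664E
  0x664E + 0x391A = 0x09F68
One's-complement sum = 0x9F68.
Checksum = ~0x9F68 & 0xFFFF = 0x6097.

6097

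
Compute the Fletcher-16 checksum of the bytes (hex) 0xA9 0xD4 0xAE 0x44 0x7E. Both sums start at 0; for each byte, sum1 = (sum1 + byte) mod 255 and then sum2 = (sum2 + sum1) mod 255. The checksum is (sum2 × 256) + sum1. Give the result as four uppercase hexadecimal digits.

Running sums (mod 255):
  after byte 0 (0xA9): sum1=169, sum2=169
  after byte 1 (0xD4): sum1=126, sum2=40
  after byte 2 (0xAE): sum1=45, sum2=85
  after byte 3 (0x44): sum1=113, sum2=198
  after byte 4 (0x7E): sum1=239, sum2=182
Checksum = sum2·256 + sum1 = 182·256 + 239 = 46831 = 0xB6EF.

B6EF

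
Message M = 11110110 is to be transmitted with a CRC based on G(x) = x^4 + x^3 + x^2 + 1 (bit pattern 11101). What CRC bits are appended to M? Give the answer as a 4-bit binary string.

Append 4 zeros: 111101100000. Divide by 11101 (XOR where the leading bit is 1):
  pos 0: 11110 XOR 11101 = 00011
  pos 3: 11110 XOR 11101 = 00011
  pos 6: 11000 XOR 11101 = 00101
Remainder (last 4 bits) = 1010. This is the CRC / FCS.

1010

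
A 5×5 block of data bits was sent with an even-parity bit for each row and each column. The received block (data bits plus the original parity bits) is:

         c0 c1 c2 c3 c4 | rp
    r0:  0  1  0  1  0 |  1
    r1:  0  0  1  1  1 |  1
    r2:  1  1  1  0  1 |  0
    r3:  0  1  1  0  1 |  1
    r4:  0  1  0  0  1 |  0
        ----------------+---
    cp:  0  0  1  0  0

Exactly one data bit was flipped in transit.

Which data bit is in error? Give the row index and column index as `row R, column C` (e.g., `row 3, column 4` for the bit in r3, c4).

row 0, column 0

Recompute each row's even parity and compare to rp:
  r0: data parity 0, sent rp 1 → mismatch
  r1: data parity 1, sent rp 1 → ok
  r2: data parity 0, sent rp 0 → ok
  r3: data parity 1, sent rp 1 → ok
  r4: data parity 0, sent rp 0 → ok
Recompute each column's even parity and compare to cp:
  c0: data parity 1, sent cp 0 → mismatch
  c1: data parity 0, sent cp 0 → ok
  c2: data parity 1, sent cp 1 → ok
  c3: data parity 0, sent cp 0 → ok
  c4: data parity 0, sent cp 0 → ok
Exactly one row (r0) and one column (c0) fail → the flipped bit is at their intersection.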